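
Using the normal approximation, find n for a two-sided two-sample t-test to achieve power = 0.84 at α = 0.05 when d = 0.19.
n = 484 per group

Sample size formula (two-sample t-test, normal approximation):
n = 2 · ((z_{α/2} + z_β) / d)²

z_{α/2} = 1.960 (for α = 0.05, two-sided)
z_β = 0.994 (for power = 0.84)
d = 0.19

n = 2 · ((1.960 + 0.994) / 0.19)²
n = 2 · (15.547)²
n ≈ 483.42
Round up to the next whole number: n = 484 per group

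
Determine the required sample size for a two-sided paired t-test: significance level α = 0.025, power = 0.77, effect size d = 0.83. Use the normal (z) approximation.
n = 13 pairs

Sample size formula (paired t-test, normal approximation):
n = ((z_{α/2} + z_β) / d)²

z_{α/2} = 2.241 (for α = 0.025, two-sided)
z_β = 0.739 (for power = 0.77)
d = 0.83

n = ((2.241 + 0.739) / 0.83)²
n = (3.590)²
n ≈ 12.89
Round up to the next whole number: n = 13 pairs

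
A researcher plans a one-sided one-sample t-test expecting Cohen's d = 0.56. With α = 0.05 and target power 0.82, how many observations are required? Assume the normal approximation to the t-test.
n = 21

Sample size formula (one-sample t-test, normal approximation):
n = ((z_α + z_β) / d)²

z_α = 1.645 (for α = 0.05, one-sided)
z_β = 0.915 (for power = 0.82)
d = 0.56

n = ((1.645 + 0.915) / 0.56)²
n = (4.571)²
n ≈ 20.89
Round up to the next whole number: n = 21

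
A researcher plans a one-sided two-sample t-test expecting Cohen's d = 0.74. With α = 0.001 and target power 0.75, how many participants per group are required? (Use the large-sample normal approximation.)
n = 52 per group

Sample size formula (two-sample t-test, normal approximation):
n = 2 · ((z_α + z_β) / d)²

z_α = 3.090 (for α = 0.001, one-sided)
z_β = 0.674 (for power = 0.75)
d = 0.74

n = 2 · ((3.090 + 0.674) / 0.74)²
n = 2 · (5.086)²
n ≈ 51.73
Round up to the next whole number: n = 52 per group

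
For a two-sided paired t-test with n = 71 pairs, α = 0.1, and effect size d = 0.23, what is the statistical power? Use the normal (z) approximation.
Power ≈ 0.62

Power calculation (paired t-test, normal approximation):
z_β = d · √n - z_{α/2}
z_β = 0.23 · √71 - 1.645
z_β = 0.23 · 8.426 - 1.645
z_β = 0.293

Power = Φ(z_β) = Φ(0.293) ≈ 0.615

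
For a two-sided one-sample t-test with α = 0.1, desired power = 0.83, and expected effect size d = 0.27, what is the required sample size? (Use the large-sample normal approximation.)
n = 93

Sample size formula (one-sample t-test, normal approximation):
n = ((z_{α/2} + z_β) / d)²

z_{α/2} = 1.645 (for α = 0.1, two-sided)
z_β = 0.954 (for power = 0.83)
d = 0.27

n = ((1.645 + 0.954) / 0.27)²
n = (9.626)²
n ≈ 92.66
Round up to the next whole number: n = 93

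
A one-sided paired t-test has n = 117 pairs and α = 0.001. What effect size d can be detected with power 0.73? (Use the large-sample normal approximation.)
d ≈ 0.34

Minimum detectable effect (paired t-test, normal approximation):
d = (z_α + z_β) / √n
d = (3.090 + 0.613) / √117
d = 3.703 / 10.817
d ≈ 0.34

By Cohen's convention (0.2 small / 0.5 medium / 0.8 large): small effect.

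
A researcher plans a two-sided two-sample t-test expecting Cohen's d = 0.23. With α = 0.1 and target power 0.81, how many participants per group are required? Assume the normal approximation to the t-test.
n = 241 per group

Sample size formula (two-sample t-test, normal approximation):
n = 2 · ((z_{α/2} + z_β) / d)²

z_{α/2} = 1.645 (for α = 0.1, two-sided)
z_β = 0.878 (for power = 0.81)
d = 0.23

n = 2 · ((1.645 + 0.878) / 0.23)²
n = 2 · (10.970)²
n ≈ 240.68
Round up to the next whole number: n = 241 per group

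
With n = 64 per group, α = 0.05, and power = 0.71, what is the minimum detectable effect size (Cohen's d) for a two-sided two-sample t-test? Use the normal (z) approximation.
d ≈ 0.44

Minimum detectable effect (two-sample t-test, normal approximation):
d = (z_{α/2} + z_β) / √(n/2)
d = (1.960 + 0.553) / √(64/2)
d = 2.513 / 5.657
d ≈ 0.44

By Cohen's convention (0.2 small / 0.5 medium / 0.8 large): small effect.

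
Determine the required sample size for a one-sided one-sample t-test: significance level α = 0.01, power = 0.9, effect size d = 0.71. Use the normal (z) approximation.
n = 26

Sample size formula (one-sample t-test, normal approximation):
n = ((z_α + z_β) / d)²

z_α = 2.326 (for α = 0.01, one-sided)
z_β = 1.282 (for power = 0.9)
d = 0.71

n = ((2.326 + 1.282) / 0.71)²
n = (5.082)²
n ≈ 25.83
Round up to the next whole number: n = 26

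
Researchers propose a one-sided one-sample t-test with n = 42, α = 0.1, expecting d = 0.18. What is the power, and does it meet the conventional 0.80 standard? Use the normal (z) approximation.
Power ≈ 0.45; the study is underpowered (power < 0.80)

Power calculation (one-sample t-test, normal approximation):
z_β = d · √n - z_α
z_β = 0.18 · √42 - 1.282
z_β = 0.18 · 6.481 - 1.282
z_β = -0.115

Power = Φ(z_β) = Φ(-0.115) ≈ 0.454

Effect size d = 0.18 is very small by Cohen's convention (0.2/0.5/0.8).

Threshold: power ≥ 0.80 is conventionally adequate.
Power ≈ 0.45 → the study is underpowered (power < 0.80).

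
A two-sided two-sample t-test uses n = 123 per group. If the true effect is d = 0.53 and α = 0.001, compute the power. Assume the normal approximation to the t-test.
Power ≈ 0.81

Power calculation (two-sample t-test, normal approximation):
z_β = d · √(n/2) - z_{α/2}
z_β = 0.53 · √(123/2) - 3.291
z_β = 0.53 · 7.842 - 3.291
z_β = 0.866

Power = Φ(z_β) = Φ(0.866) ≈ 0.807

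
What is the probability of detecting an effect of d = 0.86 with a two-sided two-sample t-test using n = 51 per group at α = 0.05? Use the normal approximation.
Power ≈ 0.99

Power calculation (two-sample t-test, normal approximation):
z_β = d · √(n/2) - z_{α/2}
z_β = 0.86 · √(51/2) - 1.960
z_β = 0.86 · 5.050 - 1.960
z_β = 2.383

Power = Φ(z_β) = Φ(2.383) ≈ 0.991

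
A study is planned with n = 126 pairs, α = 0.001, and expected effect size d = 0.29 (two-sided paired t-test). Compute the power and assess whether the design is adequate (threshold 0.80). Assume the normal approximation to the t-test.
Power ≈ 0.49; the study is underpowered (power < 0.80)

Power calculation (paired t-test, normal approximation):
z_β = d · √n - z_{α/2}
z_β = 0.29 · √126 - 3.291
z_β = 0.29 · 11.225 - 3.291
z_β = -0.035

Power = Φ(z_β) = Φ(-0.035) ≈ 0.486

Effect size d = 0.29 is small by Cohen's convention (0.2/0.5/0.8).

Threshold: power ≥ 0.80 is conventionally adequate.
Power ≈ 0.49 → the study is underpowered (power < 0.80).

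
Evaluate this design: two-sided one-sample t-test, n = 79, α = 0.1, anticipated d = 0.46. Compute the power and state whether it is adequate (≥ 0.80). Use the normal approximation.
Power ≈ 0.99; the study is adequately powered (power ≥ 0.80)

Power calculation (one-sample t-test, normal approximation):
z_β = d · √n - z_{α/2}
z_β = 0.46 · √79 - 1.645
z_β = 0.46 · 8.888 - 1.645
z_β = 2.444

Power = Φ(z_β) = Φ(2.444) ≈ 0.993

Effect size d = 0.46 is small by Cohen's convention (0.2/0.5/0.8).

Threshold: power ≥ 0.80 is conventionally adequate.
Power ≈ 0.99 → the study is adequately powered (power ≥ 0.80).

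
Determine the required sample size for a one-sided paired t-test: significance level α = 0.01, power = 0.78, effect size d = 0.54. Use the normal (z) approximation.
n = 33 pairs

Sample size formula (paired t-test, normal approximation):
n = ((z_α + z_β) / d)²

z_α = 2.326 (for α = 0.01, one-sided)
z_β = 0.772 (for power = 0.78)
d = 0.54

n = ((2.326 + 0.772) / 0.54)²
n = (5.737)²
n ≈ 32.91
Round up to the next whole number: n = 33 pairs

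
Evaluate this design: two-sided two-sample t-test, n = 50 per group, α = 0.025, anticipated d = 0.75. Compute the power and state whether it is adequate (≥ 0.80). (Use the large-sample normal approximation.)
Power ≈ 0.93; the study is adequately powered (power ≥ 0.80)

Power calculation (two-sample t-test, normal approximation):
z_β = d · √(n/2) - z_{α/2}
z_β = 0.75 · √(50/2) - 2.241
z_β = 0.75 · 5.000 - 2.241
z_β = 1.509

Power = Φ(z_β) = Φ(1.509) ≈ 0.934

Effect size d = 0.75 is medium by Cohen's convention (0.2/0.5/0.8).

Threshold: power ≥ 0.80 is conventionally adequate.
Power ≈ 0.93 → the study is adequately powered (power ≥ 0.80).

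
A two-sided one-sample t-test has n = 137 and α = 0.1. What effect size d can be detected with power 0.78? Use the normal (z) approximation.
d ≈ 0.21

Minimum detectable effect (one-sample t-test, normal approximation):
d = (z_{α/2} + z_β) / √n
d = (1.645 + 0.772) / √137
d = 2.417 / 11.705
d ≈ 0.21

By Cohen's convention (0.2 small / 0.5 medium / 0.8 large): small effect.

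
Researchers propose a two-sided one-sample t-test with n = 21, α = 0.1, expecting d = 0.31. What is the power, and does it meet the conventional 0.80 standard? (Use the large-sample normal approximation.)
Power ≈ 0.41; the study is underpowered (power < 0.80)

Power calculation (one-sample t-test, normal approximation):
z_β = d · √n - z_{α/2}
z_β = 0.31 · √21 - 1.645
z_β = 0.31 · 4.583 - 1.645
z_β = -0.224

Power = Φ(z_β) = Φ(-0.224) ≈ 0.411

Effect size d = 0.31 is small by Cohen's convention (0.2/0.5/0.8).

Threshold: power ≥ 0.80 is conventionally adequate.
Power ≈ 0.41 → the study is underpowered (power < 0.80).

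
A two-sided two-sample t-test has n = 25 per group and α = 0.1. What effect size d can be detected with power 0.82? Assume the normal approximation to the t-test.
d ≈ 0.72

Minimum detectable effect (two-sample t-test, normal approximation):
d = (z_{α/2} + z_β) / √(n/2)
d = (1.645 + 0.915) / √(25/2)
d = 2.560 / 3.536
d ≈ 0.72

By Cohen's convention (0.2 small / 0.5 medium / 0.8 large): medium effect.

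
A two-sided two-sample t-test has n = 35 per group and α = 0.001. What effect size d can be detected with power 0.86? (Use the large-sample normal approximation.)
d ≈ 1.04

Minimum detectable effect (two-sample t-test, normal approximation):
d = (z_{α/2} + z_β) / √(n/2)
d = (3.291 + 1.080) / √(35/2)
d = 4.371 / 4.183
d ≈ 1.04

By Cohen's convention (0.2 small / 0.5 medium / 0.8 large): large effect.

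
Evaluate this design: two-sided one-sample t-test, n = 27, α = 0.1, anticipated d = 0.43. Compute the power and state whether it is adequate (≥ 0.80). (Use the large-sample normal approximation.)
Power ≈ 0.72; the study is underpowered (power < 0.80)

Power calculation (one-sample t-test, normal approximation):
z_β = d · √n - z_{α/2}
z_β = 0.43 · √27 - 1.645
z_β = 0.43 · 5.196 - 1.645
z_β = 0.589

Power = Φ(z_β) = Φ(0.589) ≈ 0.722

Effect size d = 0.43 is small by Cohen's convention (0.2/0.5/0.8).

Threshold: power ≥ 0.80 is conventionally adequate.
Power ≈ 0.72 → the study is underpowered (power < 0.80).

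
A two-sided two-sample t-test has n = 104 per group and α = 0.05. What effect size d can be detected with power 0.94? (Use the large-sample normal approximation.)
d ≈ 0.49

Minimum detectable effect (two-sample t-test, normal approximation):
d = (z_{α/2} + z_β) / √(n/2)
d = (1.960 + 1.555) / √(104/2)
d = 3.515 / 7.211
d ≈ 0.49

By Cohen's convention (0.2 small / 0.5 medium / 0.8 large): small effect.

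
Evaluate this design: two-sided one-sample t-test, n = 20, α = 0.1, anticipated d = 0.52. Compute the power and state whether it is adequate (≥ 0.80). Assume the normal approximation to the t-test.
Power ≈ 0.75; the study is underpowered (power < 0.80)

Power calculation (one-sample t-test, normal approximation):
z_β = d · √n - z_{α/2}
z_β = 0.52 · √20 - 1.645
z_β = 0.52 · 4.472 - 1.645
z_β = 0.681

Power = Φ(z_β) = Φ(0.681) ≈ 0.752

Effect size d = 0.52 is medium by Cohen's convention (0.2/0.5/0.8).

Threshold: power ≥ 0.80 is conventionally adequate.
Power ≈ 0.75 → the study is underpowered (power < 0.80).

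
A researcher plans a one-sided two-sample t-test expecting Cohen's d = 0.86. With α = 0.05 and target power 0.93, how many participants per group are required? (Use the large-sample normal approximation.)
n = 27 per group

Sample size formula (two-sample t-test, normal approximation):
n = 2 · ((z_α + z_β) / d)²

z_α = 1.645 (for α = 0.05, one-sided)
z_β = 1.476 (for power = 0.93)
d = 0.86

n = 2 · ((1.645 + 1.476) / 0.86)²
n = 2 · (3.629)²
n ≈ 26.34
Round up to the next whole number: n = 27 per group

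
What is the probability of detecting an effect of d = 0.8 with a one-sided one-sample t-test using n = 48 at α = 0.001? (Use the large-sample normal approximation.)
Power ≈ 0.99

Power calculation (one-sample t-test, normal approximation):
z_β = d · √n - z_α
z_β = 0.8 · √48 - 3.090
z_β = 0.8 · 6.928 - 3.090
z_β = 2.452

Power = Φ(z_β) = Φ(2.452) ≈ 0.993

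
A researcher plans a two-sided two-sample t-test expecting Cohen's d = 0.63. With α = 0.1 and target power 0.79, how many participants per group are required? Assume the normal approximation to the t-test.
n = 31 per group

Sample size formula (two-sample t-test, normal approximation):
n = 2 · ((z_{α/2} + z_β) / d)²

z_{α/2} = 1.645 (for α = 0.1, two-sided)
z_β = 0.806 (for power = 0.79)
d = 0.63

n = 2 · ((1.645 + 0.806) / 0.63)²
n = 2 · (3.890)²
n ≈ 30.26
Round up to the next whole number: n = 31 per group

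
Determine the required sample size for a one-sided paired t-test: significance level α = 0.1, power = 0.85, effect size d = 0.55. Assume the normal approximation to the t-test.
n = 18 pairs

Sample size formula (paired t-test, normal approximation):
n = ((z_α + z_β) / d)²

z_α = 1.282 (for α = 0.1, one-sided)
z_β = 1.036 (for power = 0.85)
d = 0.55

n = ((1.282 + 1.036) / 0.55)²
n = (4.215)²
n ≈ 17.77
Round up to the next whole number: n = 18 pairs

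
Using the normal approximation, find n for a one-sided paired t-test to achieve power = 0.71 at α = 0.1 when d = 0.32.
n = 33 pairs

Sample size formula (paired t-test, normal approximation):
n = ((z_α + z_β) / d)²

z_α = 1.282 (for α = 0.1, one-sided)
z_β = 0.553 (for power = 0.71)
d = 0.32

n = ((1.282 + 0.553) / 0.32)²
n = (5.734)²
n ≈ 32.88
Round up to the next whole number: n = 33 pairs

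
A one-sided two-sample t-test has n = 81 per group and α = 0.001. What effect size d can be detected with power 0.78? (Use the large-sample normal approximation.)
d ≈ 0.61

Minimum detectable effect (two-sample t-test, normal approximation):
d = (z_α + z_β) / √(n/2)
d = (3.090 + 0.772) / √(81/2)
d = 3.862 / 6.364
d ≈ 0.61

By Cohen's convention (0.2 small / 0.5 medium / 0.8 large): medium effect.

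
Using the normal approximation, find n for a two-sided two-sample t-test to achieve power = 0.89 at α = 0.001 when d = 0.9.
n = 51 per group

Sample size formula (two-sample t-test, normal approximation):
n = 2 · ((z_{α/2} + z_β) / d)²

z_{α/2} = 3.291 (for α = 0.001, two-sided)
z_β = 1.227 (for power = 0.89)
d = 0.9

n = 2 · ((3.291 + 1.227) / 0.9)²
n = 2 · (5.020)²
n ≈ 50.40
Round up to the next whole number: n = 51 per group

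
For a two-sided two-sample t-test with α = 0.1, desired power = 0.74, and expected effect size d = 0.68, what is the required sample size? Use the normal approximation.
n = 23 per group

Sample size formula (two-sample t-test, normal approximation):
n = 2 · ((z_{α/2} + z_β) / d)²

z_{α/2} = 1.645 (for α = 0.1, two-sided)
z_β = 0.643 (for power = 0.74)
d = 0.68

n = 2 · ((1.645 + 0.643) / 0.68)²
n = 2 · (3.365)²
n ≈ 22.65
Round up to the next whole number: n = 23 per group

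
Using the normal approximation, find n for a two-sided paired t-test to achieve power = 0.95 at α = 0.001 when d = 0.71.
n = 49 pairs

Sample size formula (paired t-test, normal approximation):
n = ((z_{α/2} + z_β) / d)²

z_{α/2} = 3.291 (for α = 0.001, two-sided)
z_β = 1.645 (for power = 0.95)
d = 0.71

n = ((3.291 + 1.645) / 0.71)²
n = (6.952)²
n ≈ 48.33
Round up to the next whole number: n = 49 pairs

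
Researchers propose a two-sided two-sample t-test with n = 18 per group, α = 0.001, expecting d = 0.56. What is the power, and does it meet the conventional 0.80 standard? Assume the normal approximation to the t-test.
Power ≈ 0.05; the study is underpowered (power < 0.80)

Power calculation (two-sample t-test, normal approximation):
z_β = d · √(n/2) - z_{α/2}
z_β = 0.56 · √(18/2) - 3.291
z_β = 0.56 · 3.000 - 3.291
z_β = -1.611

Power = Φ(z_β) = Φ(-1.611) ≈ 0.054

Effect size d = 0.56 is medium by Cohen's convention (0.2/0.5/0.8).

Threshold: power ≥ 0.80 is conventionally adequate.
Power ≈ 0.05 → the study is underpowered (power < 0.80).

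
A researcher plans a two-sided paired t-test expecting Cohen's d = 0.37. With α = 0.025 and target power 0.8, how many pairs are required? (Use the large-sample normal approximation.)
n = 70 pairs

Sample size formula (paired t-test, normal approximation):
n = ((z_{α/2} + z_β) / d)²

z_{α/2} = 2.241 (for α = 0.025, two-sided)
z_β = 0.842 (for power = 0.8)
d = 0.37

n = ((2.241 + 0.842) / 0.37)²
n = (8.332)²
n ≈ 69.42
Round up to the next whole number: n = 70 pairs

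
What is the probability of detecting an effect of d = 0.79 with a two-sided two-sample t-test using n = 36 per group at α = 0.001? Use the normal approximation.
Power ≈ 0.52

Power calculation (two-sample t-test, normal approximation):
z_β = d · √(n/2) - z_{α/2}
z_β = 0.79 · √(36/2) - 3.291
z_β = 0.79 · 4.243 - 3.291
z_β = 0.061

Power = Φ(z_β) = Φ(0.061) ≈ 0.524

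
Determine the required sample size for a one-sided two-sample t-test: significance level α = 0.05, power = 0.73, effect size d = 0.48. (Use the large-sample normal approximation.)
n = 45 per group

Sample size formula (two-sample t-test, normal approximation):
n = 2 · ((z_α + z_β) / d)²

z_α = 1.645 (for α = 0.05, one-sided)
z_β = 0.613 (for power = 0.73)
d = 0.48

n = 2 · ((1.645 + 0.613) / 0.48)²
n = 2 · (4.704)²
n ≈ 44.26
Round up to the next whole number: n = 45 per group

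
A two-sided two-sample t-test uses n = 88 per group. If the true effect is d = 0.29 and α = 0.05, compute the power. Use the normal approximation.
Power ≈ 0.49

Power calculation (two-sample t-test, normal approximation):
z_β = d · √(n/2) - z_{α/2}
z_β = 0.29 · √(88/2) - 1.960
z_β = 0.29 · 6.633 - 1.960
z_β = -0.036

Power = Φ(z_β) = Φ(-0.036) ≈ 0.486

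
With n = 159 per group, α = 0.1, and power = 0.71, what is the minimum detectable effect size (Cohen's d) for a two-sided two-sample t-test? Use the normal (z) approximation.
d ≈ 0.25

Minimum detectable effect (two-sample t-test, normal approximation):
d = (z_{α/2} + z_β) / √(n/2)
d = (1.645 + 0.553) / √(159/2)
d = 2.198 / 8.916
d ≈ 0.25

By Cohen's convention (0.2 small / 0.5 medium / 0.8 large): small effect.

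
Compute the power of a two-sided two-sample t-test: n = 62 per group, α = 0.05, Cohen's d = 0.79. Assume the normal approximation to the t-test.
Power ≈ 0.99

Power calculation (two-sample t-test, normal approximation):
z_β = d · √(n/2) - z_{α/2}
z_β = 0.79 · √(62/2) - 1.960
z_β = 0.79 · 5.568 - 1.960
z_β = 2.439

Power = Φ(z_β) = Φ(2.439) ≈ 0.993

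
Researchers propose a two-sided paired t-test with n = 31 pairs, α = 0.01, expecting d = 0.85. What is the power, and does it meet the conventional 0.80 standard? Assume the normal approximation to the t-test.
Power ≈ 0.98; the study is adequately powered (power ≥ 0.80)

Power calculation (paired t-test, normal approximation):
z_β = d · √n - z_{α/2}
z_β = 0.85 · √31 - 2.576
z_β = 0.85 · 5.568 - 2.576
z_β = 2.157

Power = Φ(z_β) = Φ(2.157) ≈ 0.984

Effect size d = 0.85 is large by Cohen's convention (0.2/0.5/0.8).

Threshold: power ≥ 0.80 is conventionally adequate.
Power ≈ 0.98 → the study is adequately powered (power ≥ 0.80).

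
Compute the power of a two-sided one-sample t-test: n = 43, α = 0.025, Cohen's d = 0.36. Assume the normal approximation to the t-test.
Power ≈ 0.55

Power calculation (one-sample t-test, normal approximation):
z_β = d · √n - z_{α/2}
z_β = 0.36 · √43 - 2.241
z_β = 0.36 · 6.557 - 2.241
z_β = 0.119

Power = Φ(z_β) = Φ(0.119) ≈ 0.547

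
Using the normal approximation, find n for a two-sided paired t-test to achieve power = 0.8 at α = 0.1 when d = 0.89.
n = 8 pairs

Sample size formula (paired t-test, normal approximation):
n = ((z_{α/2} + z_β) / d)²

z_{α/2} = 1.645 (for α = 0.1, two-sided)
z_β = 0.842 (for power = 0.8)
d = 0.89

n = ((1.645 + 0.842) / 0.89)²
n = (2.794)²
n ≈ 7.81
Round up to the next whole number: n = 8 pairs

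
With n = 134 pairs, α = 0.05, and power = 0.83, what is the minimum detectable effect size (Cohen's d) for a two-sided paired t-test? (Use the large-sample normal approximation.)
d ≈ 0.25

Minimum detectable effect (paired t-test, normal approximation):
d = (z_{α/2} + z_β) / √n
d = (1.960 + 0.954) / √134
d = 2.914 / 11.576
d ≈ 0.25

By Cohen's convention (0.2 small / 0.5 medium / 0.8 large): small effect.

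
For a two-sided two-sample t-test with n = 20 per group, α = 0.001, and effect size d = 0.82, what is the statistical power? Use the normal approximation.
Power ≈ 0.24

Power calculation (two-sample t-test, normal approximation):
z_β = d · √(n/2) - z_{α/2}
z_β = 0.82 · √(20/2) - 3.291
z_β = 0.82 · 3.162 - 3.291
z_β = -0.697

Power = Φ(z_β) = Φ(-0.697) ≈ 0.243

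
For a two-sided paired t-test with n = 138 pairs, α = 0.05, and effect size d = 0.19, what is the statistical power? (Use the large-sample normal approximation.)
Power ≈ 0.61

Power calculation (paired t-test, normal approximation):
z_β = d · √n - z_{α/2}
z_β = 0.19 · √138 - 1.960
z_β = 0.19 · 11.747 - 1.960
z_β = 0.272

Power = Φ(z_β) = Φ(0.272) ≈ 0.607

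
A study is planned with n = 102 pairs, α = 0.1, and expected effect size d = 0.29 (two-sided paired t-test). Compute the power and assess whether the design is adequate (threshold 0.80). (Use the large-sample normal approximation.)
Power ≈ 0.90; the study is adequately powered (power ≥ 0.80)

Power calculation (paired t-test, normal approximation):
z_β = d · √n - z_{α/2}
z_β = 0.29 · √102 - 1.645
z_β = 0.29 · 10.100 - 1.645
z_β = 1.284

Power = Φ(z_β) = Φ(1.284) ≈ 0.900

Effect size d = 0.29 is small by Cohen's convention (0.2/0.5/0.8).

Threshold: power ≥ 0.80 is conventionally adequate.
Power ≈ 0.90 → the study is adequately powered (power ≥ 0.80).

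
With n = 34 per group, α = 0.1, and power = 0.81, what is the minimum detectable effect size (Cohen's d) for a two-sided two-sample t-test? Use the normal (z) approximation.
d ≈ 0.61

Minimum detectable effect (two-sample t-test, normal approximation):
d = (z_{α/2} + z_β) / √(n/2)
d = (1.645 + 0.878) / √(34/2)
d = 2.523 / 4.123
d ≈ 0.61

By Cohen's convention (0.2 small / 0.5 medium / 0.8 large): medium effect.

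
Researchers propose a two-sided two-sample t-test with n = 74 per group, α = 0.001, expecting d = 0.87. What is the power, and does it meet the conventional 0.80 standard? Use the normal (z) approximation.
Power ≈ 0.98; the study is adequately powered (power ≥ 0.80)

Power calculation (two-sample t-test, normal approximation):
z_β = d · √(n/2) - z_{α/2}
z_β = 0.87 · √(74/2) - 3.291
z_β = 0.87 · 6.083 - 3.291
z_β = 2.001

Power = Φ(z_β) = Φ(2.001) ≈ 0.977

Effect size d = 0.87 is large by Cohen's convention (0.2/0.5/0.8).

Threshold: power ≥ 0.80 is conventionally adequate.
Power ≈ 0.98 → the study is adequately powered (power ≥ 0.80).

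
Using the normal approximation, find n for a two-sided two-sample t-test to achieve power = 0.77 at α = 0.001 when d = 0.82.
n = 49 per group

Sample size formula (two-sample t-test, normal approximation):
n = 2 · ((z_{α/2} + z_β) / d)²

z_{α/2} = 3.291 (for α = 0.001, two-sided)
z_β = 0.739 (for power = 0.77)
d = 0.82

n = 2 · ((3.291 + 0.739) / 0.82)²
n = 2 · (4.915)²
n ≈ 48.31
Round up to the next whole number: n = 49 per group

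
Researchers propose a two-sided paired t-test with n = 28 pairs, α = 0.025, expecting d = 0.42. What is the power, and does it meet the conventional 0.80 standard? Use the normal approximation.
Power ≈ 0.49; the study is underpowered (power < 0.80)

Power calculation (paired t-test, normal approximation):
z_β = d · √n - z_{α/2}
z_β = 0.42 · √28 - 2.241
z_β = 0.42 · 5.292 - 2.241
z_β = -0.019

Power = Φ(z_β) = Φ(-0.019) ≈ 0.492

Effect size d = 0.42 is small by Cohen's convention (0.2/0.5/0.8).

Threshold: power ≥ 0.80 is conventionally adequate.
Power ≈ 0.49 → the study is underpowered (power < 0.80).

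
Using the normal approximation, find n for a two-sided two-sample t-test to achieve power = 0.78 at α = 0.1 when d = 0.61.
n = 32 per group

Sample size formula (two-sample t-test, normal approximation):
n = 2 · ((z_{α/2} + z_β) / d)²

z_{α/2} = 1.645 (for α = 0.1, two-sided)
z_β = 0.772 (for power = 0.78)
d = 0.61

n = 2 · ((1.645 + 0.772) / 0.61)²
n = 2 · (3.962)²
n ≈ 31.39
Round up to the next whole number: n = 32 per group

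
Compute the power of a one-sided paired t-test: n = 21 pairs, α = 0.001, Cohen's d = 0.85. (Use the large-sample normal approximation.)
Power ≈ 0.79

Power calculation (paired t-test, normal approximation):
z_β = d · √n - z_α
z_β = 0.85 · √21 - 3.090
z_β = 0.85 · 4.583 - 3.090
z_β = 0.805

Power = Φ(z_β) = Φ(0.805) ≈ 0.790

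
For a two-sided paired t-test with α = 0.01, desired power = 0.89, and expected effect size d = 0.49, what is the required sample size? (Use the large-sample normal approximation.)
n = 61 pairs

Sample size formula (paired t-test, normal approximation):
n = ((z_{α/2} + z_β) / d)²

z_{α/2} = 2.576 (for α = 0.01, two-sided)
z_β = 1.227 (for power = 0.89)
d = 0.49

n = ((2.576 + 1.227) / 0.49)²
n = (7.761)²
n ≈ 60.23
Round up to the next whole number: n = 61 pairs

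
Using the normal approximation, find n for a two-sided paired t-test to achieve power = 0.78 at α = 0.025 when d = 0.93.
n = 11 pairs

Sample size formula (paired t-test, normal approximation):
n = ((z_{α/2} + z_β) / d)²

z_{α/2} = 2.241 (for α = 0.025, two-sided)
z_β = 0.772 (for power = 0.78)
d = 0.93

n = ((2.241 + 0.772) / 0.93)²
n = (3.240)²
n ≈ 10.50
Round up to the next whole number: n = 11 pairs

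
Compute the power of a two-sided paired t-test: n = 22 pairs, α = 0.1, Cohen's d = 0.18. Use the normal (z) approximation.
Power ≈ 0.21

Power calculation (paired t-test, normal approximation):
z_β = d · √n - z_{α/2}
z_β = 0.18 · √22 - 1.645
z_β = 0.18 · 4.690 - 1.645
z_β = -0.801

Power = Φ(z_β) = Φ(-0.801) ≈ 0.212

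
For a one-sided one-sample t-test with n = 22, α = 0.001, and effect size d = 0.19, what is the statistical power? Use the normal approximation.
Power ≈ 0.01

Power calculation (one-sample t-test, normal approximation):
z_β = d · √n - z_α
z_β = 0.19 · √22 - 3.090
z_β = 0.19 · 4.690 - 3.090
z_β = -2.199

Power = Φ(z_β) = Φ(-2.199) ≈ 0.014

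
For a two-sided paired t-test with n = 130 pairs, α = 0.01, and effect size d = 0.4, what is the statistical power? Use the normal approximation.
Power ≈ 0.98

Power calculation (paired t-test, normal approximation):
z_β = d · √n - z_{α/2}
z_β = 0.4 · √130 - 2.576
z_β = 0.4 · 11.402 - 2.576
z_β = 1.985

Power = Φ(z_β) = Φ(1.985) ≈ 0.976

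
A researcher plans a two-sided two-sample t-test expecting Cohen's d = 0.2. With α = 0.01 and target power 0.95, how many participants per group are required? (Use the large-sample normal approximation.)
n = 891 per group

Sample size formula (two-sample t-test, normal approximation):
n = 2 · ((z_{α/2} + z_β) / d)²

z_{α/2} = 2.576 (for α = 0.01, two-sided)
z_β = 1.645 (for power = 0.95)
d = 0.2

n = 2 · ((2.576 + 1.645) / 0.2)²
n = 2 · (21.105)²
n ≈ 890.84
Round up to the next whole number: n = 891 per group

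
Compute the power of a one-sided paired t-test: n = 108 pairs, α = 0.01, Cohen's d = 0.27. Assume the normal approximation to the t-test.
Power ≈ 0.68

Power calculation (paired t-test, normal approximation):
z_β = d · √n - z_α
z_β = 0.27 · √108 - 2.326
z_β = 0.27 · 10.392 - 2.326
z_β = 0.480

Power = Φ(z_β) = Φ(0.480) ≈ 0.684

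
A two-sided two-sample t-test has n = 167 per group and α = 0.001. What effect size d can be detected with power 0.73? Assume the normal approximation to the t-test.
d ≈ 0.43

Minimum detectable effect (two-sample t-test, normal approximation):
d = (z_{α/2} + z_β) / √(n/2)
d = (3.291 + 0.613) / √(167/2)
d = 3.903 / 9.138
d ≈ 0.43

By Cohen's convention (0.2 small / 0.5 medium / 0.8 large): small effect.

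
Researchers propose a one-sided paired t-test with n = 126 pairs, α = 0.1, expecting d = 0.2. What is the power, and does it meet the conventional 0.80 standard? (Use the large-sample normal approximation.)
Power ≈ 0.83; the study is adequately powered (power ≥ 0.80)

Power calculation (paired t-test, normal approximation):
z_β = d · √n - z_α
z_β = 0.2 · √126 - 1.282
z_β = 0.2 · 11.225 - 1.282
z_β = 0.963

Power = Φ(z_β) = Φ(0.963) ≈ 0.832

Effect size d = 0.2 is small by Cohen's convention (0.2/0.5/0.8).

Threshold: power ≥ 0.80 is conventionally adequate.
Power ≈ 0.83 → the study is adequately powered (power ≥ 0.80).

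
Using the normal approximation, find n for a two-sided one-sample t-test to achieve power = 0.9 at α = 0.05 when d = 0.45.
n = 52

Sample size formula (one-sample t-test, normal approximation):
n = ((z_{α/2} + z_β) / d)²

z_{α/2} = 1.960 (for α = 0.05, two-sided)
z_β = 1.282 (for power = 0.9)
d = 0.45

n = ((1.960 + 1.282) / 0.45)²
n = (7.204)²
n ≈ 51.90
Round up to the next whole number: n = 52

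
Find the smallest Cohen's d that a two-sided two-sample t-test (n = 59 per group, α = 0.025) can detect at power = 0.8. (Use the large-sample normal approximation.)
d ≈ 0.57

Minimum detectable effect (two-sample t-test, normal approximation):
d = (z_{α/2} + z_β) / √(n/2)
d = (2.241 + 0.842) / √(59/2)
d = 3.083 / 5.431
d ≈ 0.57

By Cohen's convention (0.2 small / 0.5 medium / 0.8 large): medium effect.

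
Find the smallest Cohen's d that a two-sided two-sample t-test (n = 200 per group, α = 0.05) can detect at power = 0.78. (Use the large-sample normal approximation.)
d ≈ 0.27

Minimum detectable effect (two-sample t-test, normal approximation):
d = (z_{α/2} + z_β) / √(n/2)
d = (1.960 + 0.772) / √(200/2)
d = 2.732 / 10.000
d ≈ 0.27

By Cohen's convention (0.2 small / 0.5 medium / 0.8 large): small effect.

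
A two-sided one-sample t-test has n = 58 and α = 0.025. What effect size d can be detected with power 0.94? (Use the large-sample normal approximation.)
d ≈ 0.50

Minimum detectable effect (one-sample t-test, normal approximation):
d = (z_{α/2} + z_β) / √n
d = (2.241 + 1.555) / √58
d = 3.796 / 7.616
d ≈ 0.50

By Cohen's convention (0.2 small / 0.5 medium / 0.8 large): medium effect.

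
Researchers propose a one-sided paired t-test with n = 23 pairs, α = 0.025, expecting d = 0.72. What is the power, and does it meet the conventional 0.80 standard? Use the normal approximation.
Power ≈ 0.93; the study is adequately powered (power ≥ 0.80)

Power calculation (paired t-test, normal approximation):
z_β = d · √n - z_α
z_β = 0.72 · √23 - 1.960
z_β = 0.72 · 4.796 - 1.960
z_β = 1.493

Power = Φ(z_β) = Φ(1.493) ≈ 0.932

Effect size d = 0.72 is medium by Cohen's convention (0.2/0.5/0.8).

Threshold: power ≥ 0.80 is conventionally adequate.
Power ≈ 0.93 → the study is adequately powered (power ≥ 0.80).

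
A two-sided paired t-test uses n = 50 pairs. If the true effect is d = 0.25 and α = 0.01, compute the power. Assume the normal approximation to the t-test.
Power ≈ 0.21

Power calculation (paired t-test, normal approximation):
z_β = d · √n - z_{α/2}
z_β = 0.25 · √50 - 2.576
z_β = 0.25 · 7.071 - 2.576
z_β = -0.808

Power = Φ(z_β) = Φ(-0.808) ≈ 0.210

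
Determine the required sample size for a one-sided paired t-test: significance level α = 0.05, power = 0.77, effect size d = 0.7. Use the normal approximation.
n = 12 pairs

Sample size formula (paired t-test, normal approximation):
n = ((z_α + z_β) / d)²

z_α = 1.645 (for α = 0.05, one-sided)
z_β = 0.739 (for power = 0.77)
d = 0.7

n = ((1.645 + 0.739) / 0.7)²
n = (3.406)²
n ≈ 11.60
Round up to the next whole number: n = 12 pairs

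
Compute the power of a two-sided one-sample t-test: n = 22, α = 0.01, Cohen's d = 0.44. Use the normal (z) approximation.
Power ≈ 0.30

Power calculation (one-sample t-test, normal approximation):
z_β = d · √n - z_{α/2}
z_β = 0.44 · √22 - 2.576
z_β = 0.44 · 4.690 - 2.576
z_β = -0.512

Power = Φ(z_β) = Φ(-0.512) ≈ 0.304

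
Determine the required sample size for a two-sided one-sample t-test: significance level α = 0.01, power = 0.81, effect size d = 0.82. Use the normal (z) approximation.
n = 18

Sample size formula (one-sample t-test, normal approximation):
n = ((z_{α/2} + z_β) / d)²

z_{α/2} = 2.576 (for α = 0.01, two-sided)
z_β = 0.878 (for power = 0.81)
d = 0.82

n = ((2.576 + 0.878) / 0.82)²
n = (4.212)²
n ≈ 17.74
Round up to the next whole number: n = 18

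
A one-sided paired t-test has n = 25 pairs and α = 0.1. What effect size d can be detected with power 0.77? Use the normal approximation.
d ≈ 0.40

Minimum detectable effect (paired t-test, normal approximation):
d = (z_α + z_β) / √n
d = (1.282 + 0.739) / √25
d = 2.020 / 5.000
d ≈ 0.40

By Cohen's convention (0.2 small / 0.5 medium / 0.8 large): small effect.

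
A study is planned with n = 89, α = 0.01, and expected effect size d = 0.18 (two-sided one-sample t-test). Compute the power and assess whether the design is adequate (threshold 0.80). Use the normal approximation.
Power ≈ 0.19; the study is underpowered (power < 0.80)

Power calculation (one-sample t-test, normal approximation):
z_β = d · √n - z_{α/2}
z_β = 0.18 · √89 - 2.576
z_β = 0.18 · 9.434 - 2.576
z_β = -0.878

Power = Φ(z_β) = Φ(-0.878) ≈ 0.190

Effect size d = 0.18 is very small by Cohen's convention (0.2/0.5/0.8).

Threshold: power ≥ 0.80 is conventionally adequate.
Power ≈ 0.19 → the study is underpowered (power < 0.80).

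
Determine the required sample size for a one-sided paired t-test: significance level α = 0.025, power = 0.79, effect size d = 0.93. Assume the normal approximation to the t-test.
n = 9 pairs

Sample size formula (paired t-test, normal approximation):
n = ((z_α + z_β) / d)²

z_α = 1.960 (for α = 0.025, one-sided)
z_β = 0.806 (for power = 0.79)
d = 0.93

n = ((1.960 + 0.806) / 0.93)²
n = (2.974)²
n ≈ 8.84
Round up to the next whole number: n = 9 pairs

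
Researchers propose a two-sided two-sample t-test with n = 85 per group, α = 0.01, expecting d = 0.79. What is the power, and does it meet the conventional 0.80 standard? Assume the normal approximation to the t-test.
Power ≈ 0.99; the study is adequately powered (power ≥ 0.80)

Power calculation (two-sample t-test, normal approximation):
z_β = d · √(n/2) - z_{α/2}
z_β = 0.79 · √(85/2) - 2.576
z_β = 0.79 · 6.519 - 2.576
z_β = 2.574

Power = Φ(z_β) = Φ(2.574) ≈ 0.995

Effect size d = 0.79 is medium by Cohen's convention (0.2/0.5/0.8).

Threshold: power ≥ 0.80 is conventionally adequate.
Power ≈ 0.99 → the study is adequately powered (power ≥ 0.80).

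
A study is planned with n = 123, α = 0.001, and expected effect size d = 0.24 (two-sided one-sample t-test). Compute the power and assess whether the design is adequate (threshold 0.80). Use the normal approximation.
Power ≈ 0.26; the study is underpowered (power < 0.80)

Power calculation (one-sample t-test, normal approximation):
z_β = d · √n - z_{α/2}
z_β = 0.24 · √123 - 3.291
z_β = 0.24 · 11.091 - 3.291
z_β = -0.629

Power = Φ(z_β) = Φ(-0.629) ≈ 0.265

Effect size d = 0.24 is small by Cohen's convention (0.2/0.5/0.8).

Threshold: power ≥ 0.80 is conventionally adequate.
Power ≈ 0.26 → the study is underpowered (power < 0.80).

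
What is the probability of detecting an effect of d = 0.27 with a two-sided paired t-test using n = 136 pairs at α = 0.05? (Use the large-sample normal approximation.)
Power ≈ 0.88

Power calculation (paired t-test, normal approximation):
z_β = d · √n - z_{α/2}
z_β = 0.27 · √136 - 1.960
z_β = 0.27 · 11.662 - 1.960
z_β = 1.189

Power = Φ(z_β) = Φ(1.189) ≈ 0.883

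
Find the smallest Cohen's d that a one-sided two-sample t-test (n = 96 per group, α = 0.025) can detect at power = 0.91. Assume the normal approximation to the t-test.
d ≈ 0.48

Minimum detectable effect (two-sample t-test, normal approximation):
d = (z_α + z_β) / √(n/2)
d = (1.960 + 1.341) / √(96/2)
d = 3.301 / 6.928
d ≈ 0.48

By Cohen's convention (0.2 small / 0.5 medium / 0.8 large): small effect.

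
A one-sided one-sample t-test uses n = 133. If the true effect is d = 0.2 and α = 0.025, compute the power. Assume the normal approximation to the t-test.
Power ≈ 0.64

Power calculation (one-sample t-test, normal approximation):
z_β = d · √n - z_α
z_β = 0.2 · √133 - 1.960
z_β = 0.2 · 11.533 - 1.960
z_β = 0.347

Power = Φ(z_β) = Φ(0.347) ≈ 0.636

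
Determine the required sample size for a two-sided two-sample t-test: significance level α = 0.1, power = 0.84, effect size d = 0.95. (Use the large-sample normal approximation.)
n = 16 per group

Sample size formula (two-sample t-test, normal approximation):
n = 2 · ((z_{α/2} + z_β) / d)²

z_{α/2} = 1.645 (for α = 0.1, two-sided)
z_β = 0.994 (for power = 0.84)
d = 0.95

n = 2 · ((1.645 + 0.994) / 0.95)²
n = 2 · (2.778)²
n ≈ 15.43
Round up to the next whole number: n = 16 per group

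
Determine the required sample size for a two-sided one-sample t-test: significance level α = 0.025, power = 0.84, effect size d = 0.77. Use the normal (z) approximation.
n = 18

Sample size formula (one-sample t-test, normal approximation):
n = ((z_{α/2} + z_β) / d)²

z_{α/2} = 2.241 (for α = 0.025, two-sided)
z_β = 0.994 (for power = 0.84)
d = 0.77

n = ((2.241 + 0.994) / 0.77)²
n = (4.201)²
n ≈ 17.65
Round up to the next whole number: n = 18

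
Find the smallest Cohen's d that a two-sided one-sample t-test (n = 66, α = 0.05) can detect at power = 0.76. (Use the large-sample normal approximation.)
d ≈ 0.33

Minimum detectable effect (one-sample t-test, normal approximation):
d = (z_{α/2} + z_β) / √n
d = (1.960 + 0.706) / √66
d = 2.666 / 8.124
d ≈ 0.33

By Cohen's convention (0.2 small / 0.5 medium / 0.8 large): small effect.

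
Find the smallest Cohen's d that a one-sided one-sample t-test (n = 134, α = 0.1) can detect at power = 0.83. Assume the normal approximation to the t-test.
d ≈ 0.19

Minimum detectable effect (one-sample t-test, normal approximation):
d = (z_α + z_β) / √n
d = (1.282 + 0.954) / √134
d = 2.236 / 11.576
d ≈ 0.19

By Cohen's convention (0.2 small / 0.5 medium / 0.8 large): very small effect.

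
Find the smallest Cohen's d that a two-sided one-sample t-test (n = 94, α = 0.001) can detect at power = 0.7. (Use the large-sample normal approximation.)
d ≈ 0.39

Minimum detectable effect (one-sample t-test, normal approximation):
d = (z_{α/2} + z_β) / √n
d = (3.291 + 0.524) / √94
d = 3.815 / 9.695
d ≈ 0.39

By Cohen's convention (0.2 small / 0.5 medium / 0.8 large): small effect.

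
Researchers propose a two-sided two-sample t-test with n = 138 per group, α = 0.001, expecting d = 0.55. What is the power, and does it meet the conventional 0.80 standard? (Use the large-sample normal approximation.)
Power ≈ 0.90; the study is adequately powered (power ≥ 0.80)

Power calculation (two-sample t-test, normal approximation):
z_β = d · √(n/2) - z_{α/2}
z_β = 0.55 · √(138/2) - 3.291
z_β = 0.55 · 8.307 - 3.291
z_β = 1.278

Power = Φ(z_β) = Φ(1.278) ≈ 0.899

Effect size d = 0.55 is medium by Cohen's convention (0.2/0.5/0.8).

Threshold: power ≥ 0.80 is conventionally adequate.
Power ≈ 0.90 → the study is adequately powered (power ≥ 0.80).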